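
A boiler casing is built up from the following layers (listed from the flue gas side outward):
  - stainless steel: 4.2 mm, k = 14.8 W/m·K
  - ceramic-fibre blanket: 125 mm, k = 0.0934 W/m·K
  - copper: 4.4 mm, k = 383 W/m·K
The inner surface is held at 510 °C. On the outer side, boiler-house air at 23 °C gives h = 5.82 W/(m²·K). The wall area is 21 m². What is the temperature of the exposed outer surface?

Treating each layer as a thermal resistance in series:
R_stainless steel = L/(kA) = 0.0042/(14.8×21) = 1.351×10^-5 K/W
R_ceramic-fibre blanket = L/(kA) = 0.125/(0.0934×21) = 0.06373 K/W
R_copper = L/(kA) = 0.0044/(383×21) = 5.471×10^-7 K/W
R_outer film = 1/(h_o·A) = 1/(5.82×21) = 0.008182 K/W
R_total = 0.07193 K/W;  Q = ΔT/R_total = 487/0.07193 = 6771 W
T_interface = T_inner − Q·ΣR(inner→interface) = 510 − 6770×0.06374

T ≈ 78.4 °C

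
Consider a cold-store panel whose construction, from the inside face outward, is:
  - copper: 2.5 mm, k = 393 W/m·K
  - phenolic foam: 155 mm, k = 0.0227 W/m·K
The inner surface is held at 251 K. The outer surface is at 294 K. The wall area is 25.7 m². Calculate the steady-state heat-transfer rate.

Q ≈ 162 W

Model the wall as resistances in series:
R_copper = L/(kA) = 0.0025/(393×25.7) = 2.475×10^-7 K/W
R_phenolic foam = L/(kA) = 0.155/(0.0227×25.7) = 0.2657 K/W
R_total = 0.2657 K/W
Q = ΔT / R_total = 43 / 0.2657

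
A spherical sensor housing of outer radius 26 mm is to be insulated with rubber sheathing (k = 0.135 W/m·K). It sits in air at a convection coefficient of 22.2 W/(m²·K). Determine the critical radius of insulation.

r_cr ≈ 12.2 mm

For a sphere r_cr = 2k/h = 2×0.135/22.2
r_cr = 12.2 mm; since the bare radius (26 mm) is above r_cr, any added insulation will reduce heat loss.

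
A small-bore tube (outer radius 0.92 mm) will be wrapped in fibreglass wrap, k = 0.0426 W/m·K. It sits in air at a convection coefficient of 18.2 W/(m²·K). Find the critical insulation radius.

r_cr ≈ 2.34 mm

For a cylinder r_cr = k/h = 0.0426/18.2
r_cr = 2.34 mm; since the bare radius (0.92 mm) is below r_cr, adding a thin layer of insulation will *increase* heat loss.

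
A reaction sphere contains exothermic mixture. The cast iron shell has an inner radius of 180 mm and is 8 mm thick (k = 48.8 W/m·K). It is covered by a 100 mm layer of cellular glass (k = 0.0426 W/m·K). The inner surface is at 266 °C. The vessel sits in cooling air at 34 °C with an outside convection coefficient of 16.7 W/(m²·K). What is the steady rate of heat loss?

For a spherical shell R = (1/r₁ − 1/r₂)/(4πk); film R = 1/(h·4πr²). In series:
R_cast iron shell = (1/0.18 − 1/0.188)/(4π×48.8) = 3.855×10^-4 K/W
R_cellular glass = (1/0.188 − 1/0.288)/(4π×0.0426) = 3.45 K/W
R_outer film = 1/(h·4πr_o²) = 1/(16.7×4π×0.288²) = 0.05745 K/W
R_total = 3.508 K/W
Q = ΔT/R_total = 232/3.508

Q ≈ 66.1 W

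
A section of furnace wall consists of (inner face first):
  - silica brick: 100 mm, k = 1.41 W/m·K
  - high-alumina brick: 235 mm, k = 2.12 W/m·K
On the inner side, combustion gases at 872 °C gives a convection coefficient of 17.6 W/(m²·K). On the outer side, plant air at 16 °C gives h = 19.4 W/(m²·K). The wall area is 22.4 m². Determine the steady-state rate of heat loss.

Q ≈ 66100 W

Series thermal resistances:
R_inner film = 1/(h_i·A) = 1/(17.6×22.4) = 0.002537 K/W
R_silica brick = L/(kA) = 0.1/(1.41×22.4) = 0.003166 K/W
R_high-alumina brick = L/(kA) = 0.235/(2.12×22.4) = 0.004949 K/W
R_outer film = 1/(h_o·A) = 1/(19.4×22.4) = 0.002301 K/W
R_total = 0.01295 K/W
Q = ΔT / R_total = 856 / 0.01295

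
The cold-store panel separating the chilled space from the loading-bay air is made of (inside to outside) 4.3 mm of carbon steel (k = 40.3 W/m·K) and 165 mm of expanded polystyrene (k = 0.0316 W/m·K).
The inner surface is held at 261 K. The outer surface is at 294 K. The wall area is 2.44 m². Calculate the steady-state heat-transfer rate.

Treating each layer as a thermal resistance in series:
R_carbon steel = L/(kA) = 0.0043/(40.3×2.44) = 4.373×10^-5 K/W
R_expanded polystyrene = L/(kA) = 0.165/(0.0316×2.44) = 2.14 K/W
R_total = 2.14 K/W
Q = ΔT / R_total = 33 / 2.14

Q ≈ 15.4 W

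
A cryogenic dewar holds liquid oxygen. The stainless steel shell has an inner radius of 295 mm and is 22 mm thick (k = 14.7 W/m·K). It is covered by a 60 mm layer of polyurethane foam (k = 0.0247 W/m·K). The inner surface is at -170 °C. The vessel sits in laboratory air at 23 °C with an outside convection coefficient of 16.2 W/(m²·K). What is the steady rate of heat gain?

Q ≈ 117 W

Spherical conduction: R = (1/r_in − 1/r_out)/(4πk) per layer; series-sum.
R_stainless steel shell = (1/0.295 − 1/0.317)/(4π×14.7) = 0.001274 K/W
R_polyurethane foam = (1/0.317 − 1/0.377)/(4π×0.0247) = 1.617 K/W
R_outer film = 1/(h·4πr_o²) = 1/(16.2×4π×0.377²) = 0.03456 K/W
R_total = 1.653 K/W
Q = ΔT/R_total = 193/1.653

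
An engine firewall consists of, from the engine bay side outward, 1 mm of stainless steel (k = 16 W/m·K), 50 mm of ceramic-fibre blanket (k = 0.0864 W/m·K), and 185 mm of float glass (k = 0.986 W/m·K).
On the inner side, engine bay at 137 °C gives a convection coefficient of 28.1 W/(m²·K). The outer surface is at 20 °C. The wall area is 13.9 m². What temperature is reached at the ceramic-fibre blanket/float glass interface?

T ≈ 47.4 °C

Treating each layer as a thermal resistance in series:
R_inner film = 1/(h_i·A) = 1/(28.1×13.9) = 0.00256 K/W
R_stainless steel = L/(kA) = 0.001/(16×13.9) = 4.496×10^-6 K/W
R_ceramic-fibre blanket = L/(kA) = 0.05/(0.0864×13.9) = 0.04163 K/W
R_float glass = L/(kA) = 0.185/(0.986×13.9) = 0.0135 K/W
R_total = 0.0577 K/W;  Q = ΔT/R_total = 117/0.0577 = 2028 W
T_interface = T_inner − Q·ΣR(inner→interface) = 137 − 2030×0.0442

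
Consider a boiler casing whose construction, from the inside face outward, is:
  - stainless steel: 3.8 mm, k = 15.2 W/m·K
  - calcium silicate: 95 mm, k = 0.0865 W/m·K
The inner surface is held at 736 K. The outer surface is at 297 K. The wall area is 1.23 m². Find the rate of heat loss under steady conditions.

Series thermal resistances:
R_stainless steel = L/(kA) = 0.0038/(15.2×1.23) = 2.033×10^-4 K/W
R_calcium silicate = L/(kA) = 0.095/(0.0865×1.23) = 0.8929 K/W
R_total = 0.8931 K/W
Q = ΔT / R_total = 439 / 0.8931

Q ≈ 492 W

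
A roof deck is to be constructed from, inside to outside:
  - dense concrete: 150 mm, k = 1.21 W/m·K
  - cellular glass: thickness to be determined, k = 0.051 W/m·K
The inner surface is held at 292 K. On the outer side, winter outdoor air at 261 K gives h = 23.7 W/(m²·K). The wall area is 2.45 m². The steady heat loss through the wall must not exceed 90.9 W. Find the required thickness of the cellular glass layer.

L ≈ 34.1 mm

Series thermal resistances:
R_dense concrete = L/(kA) = 0.15/(1.21×2.45) = 0.0506 K/W
R_outer film = 1/(h_o·A) = 1/(23.7×2.45) = 0.01722 K/W
Sum of the known resistances R_other = 0.06782 K/W
Required total resistance R_tot = ΔT/Q_allow = 31/90.9 = 0.341 K/W
R_cellular glass = R_tot − R_other = 0.2732 K/W
L = R·k·A = 0.2732×0.051×2.45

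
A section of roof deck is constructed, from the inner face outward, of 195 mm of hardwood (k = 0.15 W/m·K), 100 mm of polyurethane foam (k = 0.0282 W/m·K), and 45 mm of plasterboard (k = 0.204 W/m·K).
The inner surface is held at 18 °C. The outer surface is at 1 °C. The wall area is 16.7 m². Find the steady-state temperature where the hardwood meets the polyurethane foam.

Model the wall as resistances in series:
R_hardwood = L/(kA) = 0.195/(0.15×16.7) = 0.07784 K/W
R_polyurethane foam = L/(kA) = 0.1/(0.0282×16.7) = 0.2123 K/W
R_plasterboard = L/(kA) = 0.045/(0.204×16.7) = 0.01321 K/W
R_total = 0.3034 K/W;  Q = ΔT/R_total = 17/0.3034 = 56.03 W
T_interface = T_inner − Q·ΣR(inner→interface) = 18 − 56×0.07784

T ≈ 13.6 °C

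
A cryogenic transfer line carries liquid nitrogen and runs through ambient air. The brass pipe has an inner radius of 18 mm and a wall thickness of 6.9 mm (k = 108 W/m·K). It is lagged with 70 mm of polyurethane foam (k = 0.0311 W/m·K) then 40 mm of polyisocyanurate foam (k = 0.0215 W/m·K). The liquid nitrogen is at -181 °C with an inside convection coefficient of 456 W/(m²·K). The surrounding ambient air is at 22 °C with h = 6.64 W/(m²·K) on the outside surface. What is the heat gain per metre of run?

q′ ≈ 21 W/m

Radial resistances (cylindrical: R_cond = ln(r_o/r_i)/(2πkL), R_conv = 1/(h·2πrL)):
R_inner film = 1/(h_i·2πr₁L) = 1/(456×2π×0.018×1) = 0.01939 K/W
R_brass pipe wall = ln(24.9/18)/(2π×108×1) = 4.782×10^-4 K/W
R_polyurethane foam = ln(94.9/24.9)/(2π×0.0311×1) = 6.847 K/W
R_polyisocyanurate foam = ln(134.9/94.9)/(2π×0.0215×1) = 2.604 K/W
R_outer film = 1/(h_o·2πr_oL) = 1/(6.64×2π×0.1349×1) = 0.1777 K/W
R_total = 9.648 K/W
Q = ΔT/R_total = 203/9.648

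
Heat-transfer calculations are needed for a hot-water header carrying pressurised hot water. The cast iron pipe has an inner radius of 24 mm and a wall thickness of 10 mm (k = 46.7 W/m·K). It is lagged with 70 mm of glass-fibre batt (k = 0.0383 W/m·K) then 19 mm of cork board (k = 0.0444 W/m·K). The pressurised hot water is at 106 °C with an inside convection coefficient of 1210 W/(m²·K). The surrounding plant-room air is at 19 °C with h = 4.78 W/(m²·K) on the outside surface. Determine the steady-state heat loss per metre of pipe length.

Per-layer cylindrical resistances, series-summed:
R_inner film = 1/(h_i·2πr₁L) = 1/(1210×2π×0.024×1) = 0.005481 K/W
R_cast iron pipe wall = ln(34/24)/(2π×46.7×1) = 0.001187 K/W
R_glass-fibre batt = ln(104/34)/(2π×0.0383×1) = 4.646 K/W
R_cork board = ln(123/104)/(2π×0.0444×1) = 0.6015 K/W
R_outer film = 1/(h_o·2πr_oL) = 1/(4.78×2π×0.123×1) = 0.2707 K/W
R_total = 5.525 K/W
Q = ΔT/R_total = 87/5.525

q′ ≈ 15.7 W/m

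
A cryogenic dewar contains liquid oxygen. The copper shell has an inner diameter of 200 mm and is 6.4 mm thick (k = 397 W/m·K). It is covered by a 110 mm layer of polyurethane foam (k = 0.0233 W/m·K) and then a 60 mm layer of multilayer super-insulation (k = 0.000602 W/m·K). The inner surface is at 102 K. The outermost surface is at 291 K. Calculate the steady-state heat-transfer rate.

Q ≈ 1.27 W

For a spherical shell R = (1/r₁ − 1/r₂)/(4πk); film R = 1/(h·4πr²). In series:
R_copper shell = (1/0.1 − 1/0.1064)/(4π×397) = 1.206×10^-4 K/W
R_polyurethane foam = (1/0.1064 − 1/0.2164)/(4π×0.0233) = 16.32 K/W
R_multilayer super-insulation = (1/0.2164 − 1/0.2764)/(4π×0.000602) = 132.6 K/W
R_total = 148.9 K/W
Q = ΔT/R_total = 189/148.9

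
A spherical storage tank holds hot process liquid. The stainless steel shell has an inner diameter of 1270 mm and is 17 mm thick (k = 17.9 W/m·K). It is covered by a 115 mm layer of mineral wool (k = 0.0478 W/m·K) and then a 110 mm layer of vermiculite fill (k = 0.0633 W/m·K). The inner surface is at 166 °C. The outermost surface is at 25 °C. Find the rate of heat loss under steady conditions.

For a spherical shell R = (1/r₁ − 1/r₂)/(4πk); film R = 1/(h·4πr²). In series:
R_stainless steel shell = (1/0.635 − 1/0.652)/(4π×17.9) = 1.825×10^-4 K/W
R_mineral wool = (1/0.652 − 1/0.767)/(4π×0.0478) = 0.3828 K/W
R_vermiculite fill = (1/0.767 − 1/0.877)/(4π×0.0633) = 0.2056 K/W
R_total = 0.5886 K/W
Q = ΔT/R_total = 141/0.5886

Q ≈ 240 W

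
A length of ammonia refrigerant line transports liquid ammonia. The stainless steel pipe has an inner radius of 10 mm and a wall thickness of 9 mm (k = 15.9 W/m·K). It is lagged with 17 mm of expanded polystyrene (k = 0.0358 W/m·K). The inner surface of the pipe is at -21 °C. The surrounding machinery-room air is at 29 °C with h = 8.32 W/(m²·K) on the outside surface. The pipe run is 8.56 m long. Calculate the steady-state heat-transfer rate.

Treating each annulus and film as a series resistance:
R_stainless steel pipe wall = ln(19/10)/(2π×15.9×8.56) = 7.506×10^-4 K/W
R_expanded polystyrene = ln(36/19)/(2π×0.0358×8.56) = 0.3319 K/W
R_outer film = 1/(h_o·2πr_oL) = 1/(8.32×2π×0.036×8.56) = 0.06208 K/W
R_total = 0.3947 K/W
Q = ΔT/R_total = 50/0.3947

Q ≈ 127 W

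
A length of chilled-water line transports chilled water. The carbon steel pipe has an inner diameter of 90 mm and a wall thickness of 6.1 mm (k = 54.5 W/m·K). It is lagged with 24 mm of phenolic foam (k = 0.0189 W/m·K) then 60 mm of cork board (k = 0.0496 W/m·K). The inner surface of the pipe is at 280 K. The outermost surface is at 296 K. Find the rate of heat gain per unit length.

q′ ≈ 3.12 W/m

Treating each annulus and film as a series resistance:
R_carbon steel pipe wall = ln(51.1/45)/(2π×54.5×1) = 3.712×10^-4 K/W
R_phenolic foam = ln(75.1/51.1)/(2π×0.0189×1) = 3.242 K/W
R_cork board = ln(135.1/75.1)/(2π×0.0496×1) = 1.884 K/W
R_total = 5.127 K/W
Q = ΔT/R_total = 16/5.127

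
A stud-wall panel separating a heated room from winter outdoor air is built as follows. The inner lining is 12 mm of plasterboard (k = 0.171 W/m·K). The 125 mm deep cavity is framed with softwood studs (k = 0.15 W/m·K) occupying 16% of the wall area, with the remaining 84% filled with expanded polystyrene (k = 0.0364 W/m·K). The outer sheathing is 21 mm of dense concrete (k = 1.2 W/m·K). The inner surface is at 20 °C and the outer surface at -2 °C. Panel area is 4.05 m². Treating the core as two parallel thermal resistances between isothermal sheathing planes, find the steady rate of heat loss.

Q ≈ 37.5 W

Sheathing layers in series; stud and cavity paths in parallel between them.
R_inner = 0.012/(0.171×4.05) = 0.01733 K/W
R_stud  = 0.125/(0.15×0.16×4.05) = 1.286 K/W
R_cav   = 0.125/(0.0364×0.84×4.05) = 1.009 K/W
1/R_core = 1/R_stud + 1/R_cav → R_core = 0.5655 K/W
R_outer = 0.021/(1.2×4.05) = 0.004321 K/W
R_total = 0.5872 K/W
Q = ΔT/R_total = 22/0.5872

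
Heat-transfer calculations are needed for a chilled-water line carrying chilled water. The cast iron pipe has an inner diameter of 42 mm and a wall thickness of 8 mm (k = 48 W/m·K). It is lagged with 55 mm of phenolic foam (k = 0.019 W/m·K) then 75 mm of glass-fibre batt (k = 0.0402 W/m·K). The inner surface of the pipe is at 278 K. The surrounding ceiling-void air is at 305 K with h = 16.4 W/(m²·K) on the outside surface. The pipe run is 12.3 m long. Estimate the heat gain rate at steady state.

Q ≈ 28.9 W

For a radial system each layer contributes R = ln(r_out/r_in)/(2πkL); films add R = 1/(hA).
R_cast iron pipe wall = ln(29/21)/(2π×48×12.3) = 8.701×10^-5 K/W
R_phenolic foam = ln(84/29)/(2π×0.019×12.3) = 0.7243 K/W
R_glass-fibre batt = ln(159/84)/(2π×0.0402×12.3) = 0.2054 K/W
R_outer film = 1/(h_o·2πr_oL) = 1/(16.4×2π×0.159×12.3) = 0.004962 K/W
R_total = 0.9347 K/W
Q = ΔT/R_total = 27/0.9347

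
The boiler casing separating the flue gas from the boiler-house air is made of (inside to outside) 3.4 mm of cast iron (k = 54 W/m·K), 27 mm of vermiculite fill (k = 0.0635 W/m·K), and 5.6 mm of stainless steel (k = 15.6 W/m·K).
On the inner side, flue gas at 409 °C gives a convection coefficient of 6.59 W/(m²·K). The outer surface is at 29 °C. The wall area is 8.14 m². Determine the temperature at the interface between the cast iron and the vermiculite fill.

Model the wall as resistances in series:
R_inner film = 1/(h_i·A) = 1/(6.59×8.14) = 0.01864 K/W
R_cast iron = L/(kA) = 0.0034/(54×8.14) = 7.735×10^-6 K/W
R_vermiculite fill = L/(kA) = 0.027/(0.0635×8.14) = 0.05224 K/W
R_stainless steel = L/(kA) = 0.0056/(15.6×8.14) = 4.41×10^-5 K/W
R_total = 0.07093 K/W;  Q = ΔT/R_total = 380/0.07093 = 5357 W
T_interface = T_inner − Q·ΣR(inner→interface) = 409 − 5360×0.01865

T ≈ 309 °C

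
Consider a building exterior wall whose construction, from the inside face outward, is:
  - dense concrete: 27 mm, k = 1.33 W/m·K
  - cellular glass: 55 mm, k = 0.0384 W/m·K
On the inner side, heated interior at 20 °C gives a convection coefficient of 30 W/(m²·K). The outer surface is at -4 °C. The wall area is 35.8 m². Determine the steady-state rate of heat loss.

Using the resistance-network approach (series):
R_inner film = 1/(h_i·A) = 1/(30×35.8) = 9.311×10^-4 K/W
R_dense concrete = L/(kA) = 0.027/(1.33×35.8) = 5.671×10^-4 K/W
R_cellular glass = L/(kA) = 0.055/(0.0384×35.8) = 0.04001 K/W
R_total = 0.04151 K/W
Q = ΔT / R_total = 24 / 0.04151

Q ≈ 578 W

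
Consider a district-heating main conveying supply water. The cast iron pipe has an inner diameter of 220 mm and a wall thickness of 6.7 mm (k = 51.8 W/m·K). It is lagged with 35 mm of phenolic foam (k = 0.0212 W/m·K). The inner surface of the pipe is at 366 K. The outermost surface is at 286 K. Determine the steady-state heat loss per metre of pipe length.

Per-layer cylindrical resistances, series-summed:
R_cast iron pipe wall = ln(116.7/110)/(2π×51.8×1) = 1.817×10^-4 K/W
R_phenolic foam = ln(151.7/116.7)/(2π×0.0212×1) = 1.969 K/W
R_total = 1.969 K/W
Q = ΔT/R_total = 80/1.969

q′ ≈ 40.6 W/m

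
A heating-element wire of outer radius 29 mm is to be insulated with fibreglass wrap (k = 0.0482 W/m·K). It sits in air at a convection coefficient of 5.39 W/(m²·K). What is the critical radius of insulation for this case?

For a cylinder r_cr = k/h = 0.0482/5.39
r_cr = 8.94 mm; since the bare radius (29 mm) is above r_cr, any added insulation will reduce heat loss.

r_cr ≈ 8.94 mm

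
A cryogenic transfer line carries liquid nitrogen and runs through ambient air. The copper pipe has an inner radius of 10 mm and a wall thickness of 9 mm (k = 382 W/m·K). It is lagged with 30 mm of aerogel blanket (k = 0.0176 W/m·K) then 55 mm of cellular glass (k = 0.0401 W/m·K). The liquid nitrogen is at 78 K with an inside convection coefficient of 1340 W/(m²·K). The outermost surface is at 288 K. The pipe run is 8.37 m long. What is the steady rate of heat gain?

Q ≈ 152 W

Radial resistances (cylindrical: R_cond = ln(r_o/r_i)/(2πkL), R_conv = 1/(h·2πrL)):
R_inner film = 1/(h_i·2πr₁L) = 1/(1340×2π×0.01×8.37) = 0.001419 K/W
R_copper pipe wall = ln(19/10)/(2π×382×8.37) = 3.195×10^-5 K/W
R_aerogel blanket = ln(49/19)/(2π×0.0176×8.37) = 1.024 K/W
R_cellular glass = ln(104/49)/(2π×0.0401×8.37) = 0.3569 K/W
R_total = 1.382 K/W
Q = ΔT/R_total = 210/1.382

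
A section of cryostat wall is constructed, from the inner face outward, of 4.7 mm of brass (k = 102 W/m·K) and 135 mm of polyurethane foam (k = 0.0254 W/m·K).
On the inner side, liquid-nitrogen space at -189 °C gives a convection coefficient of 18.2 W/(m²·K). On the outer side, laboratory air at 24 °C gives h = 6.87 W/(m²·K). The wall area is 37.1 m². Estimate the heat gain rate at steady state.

Q ≈ 1430 W

Treating each layer as a thermal resistance in series:
R_inner film = 1/(h_i·A) = 1/(18.2×37.1) = 0.001481 K/W
R_brass = L/(kA) = 0.0047/(102×37.1) = 1.242×10^-6 K/W
R_polyurethane foam = L/(kA) = 0.135/(0.0254×37.1) = 0.1433 K/W
R_outer film = 1/(h_o·A) = 1/(6.87×37.1) = 0.003923 K/W
R_total = 0.1487 K/W
Q = ΔT / R_total = 213 / 0.1487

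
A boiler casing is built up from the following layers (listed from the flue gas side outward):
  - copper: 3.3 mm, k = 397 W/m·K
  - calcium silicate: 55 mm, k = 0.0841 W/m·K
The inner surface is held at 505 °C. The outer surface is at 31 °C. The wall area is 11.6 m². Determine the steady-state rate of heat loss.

Thermal resistances in series:
R_copper = L/(kA) = 0.0033/(397×11.6) = 7.166×10^-7 K/W
R_calcium silicate = L/(kA) = 0.055/(0.0841×11.6) = 0.05638 K/W
R_total = 0.05638 K/W
Q = ΔT / R_total = 474 / 0.05638

Q ≈ 8410 W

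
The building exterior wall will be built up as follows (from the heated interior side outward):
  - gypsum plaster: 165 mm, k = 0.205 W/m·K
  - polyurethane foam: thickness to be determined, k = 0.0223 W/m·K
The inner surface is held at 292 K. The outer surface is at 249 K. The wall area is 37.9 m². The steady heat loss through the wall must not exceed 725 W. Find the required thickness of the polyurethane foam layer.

Series thermal resistances:
R_gypsum plaster = L/(kA) = 0.165/(0.205×37.9) = 0.02124 K/W
Sum of the known resistances R_other = 0.02124 K/W
Required total resistance R_tot = ΔT/Q_allow = 43/725 = 0.05931 K/W
R_polyurethane foam = R_tot − R_other = 0.03807 K/W
L = R·k·A = 0.03807×0.0223×37.9

L ≈ 32.2 mm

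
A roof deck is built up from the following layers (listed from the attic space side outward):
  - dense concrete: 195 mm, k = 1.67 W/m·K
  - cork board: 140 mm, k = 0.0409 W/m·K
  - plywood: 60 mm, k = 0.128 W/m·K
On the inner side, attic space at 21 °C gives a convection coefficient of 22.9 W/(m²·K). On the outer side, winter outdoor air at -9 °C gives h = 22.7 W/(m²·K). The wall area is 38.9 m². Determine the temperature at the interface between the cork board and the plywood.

T ≈ -5.24 °C

Series thermal resistances:
R_inner film = 1/(h_i·A) = 1/(22.9×38.9) = 0.001123 K/W
R_dense concrete = L/(kA) = 0.195/(1.67×38.9) = 0.003002 K/W
R_cork board = L/(kA) = 0.14/(0.0409×38.9) = 0.08799 K/W
R_plywood = L/(kA) = 0.06/(0.128×38.9) = 0.01205 K/W
R_outer film = 1/(h_o·A) = 1/(22.7×38.9) = 0.001132 K/W
R_total = 0.1053 K/W;  Q = ΔT/R_total = 30/0.1053 = 284.9 W
T_interface = T_inner − Q·ΣR(inner→interface) = 21 − 285×0.09212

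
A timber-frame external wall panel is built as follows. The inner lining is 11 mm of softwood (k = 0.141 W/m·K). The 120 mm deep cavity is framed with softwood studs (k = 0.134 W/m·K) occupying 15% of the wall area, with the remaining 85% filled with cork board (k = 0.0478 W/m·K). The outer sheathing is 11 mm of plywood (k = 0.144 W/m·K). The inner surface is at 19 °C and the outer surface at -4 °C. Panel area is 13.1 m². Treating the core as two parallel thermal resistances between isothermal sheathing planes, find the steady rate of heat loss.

Q ≈ 141 W

Sheathing layers in series; stud and cavity paths in parallel between them.
R_inner = 0.011/(0.141×13.1) = 0.005955 K/W
R_stud  = 0.12/(0.134×0.15×13.1) = 0.4557 K/W
R_cav   = 0.12/(0.0478×0.85×13.1) = 0.2255 K/W
1/R_core = 1/R_stud + 1/R_cav → R_core = 0.1508 K/W
R_outer = 0.011/(0.144×13.1) = 0.005831 K/W
R_total = 0.1626 K/W
Q = ΔT/R_total = 23/0.1626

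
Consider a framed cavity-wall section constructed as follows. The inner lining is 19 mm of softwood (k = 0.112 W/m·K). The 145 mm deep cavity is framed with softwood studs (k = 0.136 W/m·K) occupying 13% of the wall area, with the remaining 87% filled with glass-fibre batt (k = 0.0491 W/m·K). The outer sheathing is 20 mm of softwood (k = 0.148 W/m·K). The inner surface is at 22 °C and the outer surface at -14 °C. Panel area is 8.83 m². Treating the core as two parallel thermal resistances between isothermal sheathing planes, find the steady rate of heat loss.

Sheathing layers in series; stud and cavity paths in parallel between them.
R_inner = 0.019/(0.112×8.83) = 0.01921 K/W
R_stud  = 0.145/(0.136×0.13×8.83) = 0.9288 K/W
R_cav   = 0.145/(0.0491×0.87×8.83) = 0.3844 K/W
1/R_core = 1/R_stud + 1/R_cav → R_core = 0.2719 K/W
R_outer = 0.02/(0.148×8.83) = 0.0153 K/W
R_total = 0.3064 K/W
Q = ΔT/R_total = 36/0.3064

Q ≈ 117 W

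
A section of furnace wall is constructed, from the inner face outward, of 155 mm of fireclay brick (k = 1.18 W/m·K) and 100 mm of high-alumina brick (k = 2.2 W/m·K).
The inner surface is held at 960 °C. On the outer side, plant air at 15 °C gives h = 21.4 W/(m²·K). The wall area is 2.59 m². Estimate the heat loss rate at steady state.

Q ≈ 10900 W

Using the resistance-network approach (series):
R_fireclay brick = L/(kA) = 0.155/(1.18×2.59) = 0.05072 K/W
R_high-alumina brick = L/(kA) = 0.1/(2.2×2.59) = 0.01755 K/W
R_outer film = 1/(h_o·A) = 1/(21.4×2.59) = 0.01804 K/W
R_total = 0.08631 K/W
Q = ΔT / R_total = 945 / 0.08631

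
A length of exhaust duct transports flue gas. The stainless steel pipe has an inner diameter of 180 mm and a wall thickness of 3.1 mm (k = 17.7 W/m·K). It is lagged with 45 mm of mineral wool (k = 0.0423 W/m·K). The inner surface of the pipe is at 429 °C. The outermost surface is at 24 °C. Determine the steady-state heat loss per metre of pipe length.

q′ ≈ 273 W/m

Per-layer cylindrical resistances, series-summed:
R_stainless steel pipe wall = ln(93.1/90)/(2π×17.7×1) = 3.045×10^-4 K/W
R_mineral wool = ln(138.1/93.1)/(2π×0.0423×1) = 1.484 K/W
R_total = 1.484 K/W
Q = ΔT/R_total = 405/1.484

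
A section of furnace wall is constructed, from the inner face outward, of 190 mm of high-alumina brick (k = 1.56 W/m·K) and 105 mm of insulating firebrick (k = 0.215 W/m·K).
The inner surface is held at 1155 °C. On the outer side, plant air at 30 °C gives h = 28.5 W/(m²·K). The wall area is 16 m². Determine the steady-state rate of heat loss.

Q ≈ 27900 W

Using the resistance-network approach (series):
R_high-alumina brick = L/(kA) = 0.19/(1.56×16) = 0.007612 K/W
R_insulating firebrick = L/(kA) = 0.105/(0.215×16) = 0.03052 K/W
R_outer film = 1/(h_o·A) = 1/(28.5×16) = 0.002193 K/W
R_total = 0.04033 K/W
Q = ΔT / R_total = 1125 / 0.04033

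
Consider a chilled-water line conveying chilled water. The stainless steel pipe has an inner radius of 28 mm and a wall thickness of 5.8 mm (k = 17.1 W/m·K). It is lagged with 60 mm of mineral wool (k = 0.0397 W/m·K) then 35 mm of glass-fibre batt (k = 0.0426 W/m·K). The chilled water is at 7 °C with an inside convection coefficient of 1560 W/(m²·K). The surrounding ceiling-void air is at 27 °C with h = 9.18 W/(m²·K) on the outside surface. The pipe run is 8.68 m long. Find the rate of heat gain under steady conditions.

Per-layer cylindrical resistances, series-summed:
R_inner film = 1/(h_i·2πr₁L) = 1/(1560×2π×0.028×8.68) = 4.198×10^-4 K/W
R_stainless steel pipe wall = ln(33.8/28)/(2π×17.1×8.68) = 2.019×10^-4 K/W
R_mineral wool = ln(93.8/33.8)/(2π×0.0397×8.68) = 0.4714 K/W
R_glass-fibre batt = ln(128.8/93.8)/(2π×0.0426×8.68) = 0.1365 K/W
R_outer film = 1/(h_o·2πr_oL) = 1/(9.18×2π×0.1288×8.68) = 0.01551 K/W
R_total = 0.624 K/W
Q = ΔT/R_total = 20/0.624

Q ≈ 32 W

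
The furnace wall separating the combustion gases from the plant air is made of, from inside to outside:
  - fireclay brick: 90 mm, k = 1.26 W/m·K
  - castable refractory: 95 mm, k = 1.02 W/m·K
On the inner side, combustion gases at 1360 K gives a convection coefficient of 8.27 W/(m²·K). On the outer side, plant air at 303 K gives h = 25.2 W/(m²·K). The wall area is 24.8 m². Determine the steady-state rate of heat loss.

Thermal resistances in series:
R_inner film = 1/(h_i·A) = 1/(8.27×24.8) = 0.004876 K/W
R_fireclay brick = L/(kA) = 0.09/(1.26×24.8) = 0.00288 K/W
R_castable refractory = L/(kA) = 0.095/(1.02×24.8) = 0.003756 K/W
R_outer film = 1/(h_o·A) = 1/(25.2×24.8) = 0.0016 K/W
R_total = 0.01311 K/W
Q = ΔT / R_total = 1057 / 0.01311

Q ≈ 80600 W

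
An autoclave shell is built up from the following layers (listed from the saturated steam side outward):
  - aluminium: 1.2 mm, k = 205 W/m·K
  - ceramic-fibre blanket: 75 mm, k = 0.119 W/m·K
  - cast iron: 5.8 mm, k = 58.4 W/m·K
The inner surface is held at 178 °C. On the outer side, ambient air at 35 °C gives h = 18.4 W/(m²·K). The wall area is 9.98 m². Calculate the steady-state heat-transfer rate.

Q ≈ 2080 W

Using the resistance-network approach (series):
R_aluminium = L/(kA) = 0.0012/(205×9.98) = 5.865×10^-7 K/W
R_ceramic-fibre blanket = L/(kA) = 0.075/(0.119×9.98) = 0.06315 K/W
R_cast iron = L/(kA) = 0.0058/(58.4×9.98) = 9.951×10^-6 K/W
R_outer film = 1/(h_o·A) = 1/(18.4×9.98) = 0.005446 K/W
R_total = 0.06861 K/W
Q = ΔT / R_total = 143 / 0.06861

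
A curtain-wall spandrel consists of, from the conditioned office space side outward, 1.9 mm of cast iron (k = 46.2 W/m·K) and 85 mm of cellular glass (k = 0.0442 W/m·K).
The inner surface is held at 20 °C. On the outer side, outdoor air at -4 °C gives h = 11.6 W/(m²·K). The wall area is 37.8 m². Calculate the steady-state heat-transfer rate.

Thermal resistances in series:
R_cast iron = L/(kA) = 0.0019/(46.2×37.8) = 1.088×10^-6 K/W
R_cellular glass = L/(kA) = 0.085/(0.0442×37.8) = 0.05088 K/W
R_outer film = 1/(h_o·A) = 1/(11.6×37.8) = 0.002281 K/W
R_total = 0.05316 K/W
Q = ΔT / R_total = 24 / 0.05316

Q ≈ 451 W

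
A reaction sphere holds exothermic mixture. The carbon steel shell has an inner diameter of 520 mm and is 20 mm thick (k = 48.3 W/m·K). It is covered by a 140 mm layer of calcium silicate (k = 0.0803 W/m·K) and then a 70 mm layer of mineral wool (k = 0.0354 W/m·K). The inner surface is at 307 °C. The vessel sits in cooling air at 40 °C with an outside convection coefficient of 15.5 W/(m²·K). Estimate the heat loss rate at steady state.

Q ≈ 136 W

For a spherical shell R = (1/r₁ − 1/r₂)/(4πk); film R = 1/(h·4πr²). In series:
R_carbon steel shell = (1/0.26 − 1/0.28)/(4π×48.3) = 4.526×10^-4 K/W
R_calcium silicate = (1/0.28 − 1/0.42)/(4π×0.0803) = 1.18 K/W
R_mineral wool = (1/0.42 − 1/0.49)/(4π×0.0354) = 0.7646 K/W
R_outer film = 1/(h·4πr_o²) = 1/(15.5×4π×0.49²) = 0.02138 K/W
R_total = 1.966 K/W
Q = ΔT/R_total = 267/1.966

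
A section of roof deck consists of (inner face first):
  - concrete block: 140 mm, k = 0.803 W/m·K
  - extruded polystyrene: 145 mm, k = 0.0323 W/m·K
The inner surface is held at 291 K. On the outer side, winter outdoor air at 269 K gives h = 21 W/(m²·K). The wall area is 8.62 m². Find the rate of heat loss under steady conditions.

Treating each layer as a thermal resistance in series:
R_concrete block = L/(kA) = 0.14/(0.803×8.62) = 0.02023 K/W
R_extruded polystyrene = L/(kA) = 0.145/(0.0323×8.62) = 0.5208 K/W
R_outer film = 1/(h_o·A) = 1/(21×8.62) = 0.005524 K/W
R_total = 0.5465 K/W
Q = ΔT / R_total = 22 / 0.5465

Q ≈ 40.3 W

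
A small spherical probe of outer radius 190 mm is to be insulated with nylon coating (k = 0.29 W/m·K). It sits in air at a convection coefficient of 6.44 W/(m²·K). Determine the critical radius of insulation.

For a sphere r_cr = 2k/h = 2×0.29/6.44
r_cr = 90.1 mm; since the bare radius (190 mm) is above r_cr, any added insulation will reduce heat loss.

r_cr ≈ 90.1 mm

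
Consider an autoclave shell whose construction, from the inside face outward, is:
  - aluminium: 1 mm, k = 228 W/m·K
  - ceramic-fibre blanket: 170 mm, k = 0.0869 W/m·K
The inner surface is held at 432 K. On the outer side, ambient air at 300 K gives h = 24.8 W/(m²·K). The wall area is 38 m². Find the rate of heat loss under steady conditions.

Model the wall as resistances in series:
R_aluminium = L/(kA) = 0.001/(228×38) = 1.154×10^-7 K/W
R_ceramic-fibre blanket = L/(kA) = 0.17/(0.0869×38) = 0.05148 K/W
R_outer film = 1/(h_o·A) = 1/(24.8×38) = 0.001061 K/W
R_total = 0.05254 K/W
Q = ΔT / R_total = 132 / 0.05254

Q ≈ 2510 W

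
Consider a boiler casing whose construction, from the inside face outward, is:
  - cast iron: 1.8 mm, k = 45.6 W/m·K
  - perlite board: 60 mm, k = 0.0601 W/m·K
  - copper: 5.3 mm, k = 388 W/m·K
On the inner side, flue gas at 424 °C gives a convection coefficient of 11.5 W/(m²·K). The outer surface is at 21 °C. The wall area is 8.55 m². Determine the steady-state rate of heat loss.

Q ≈ 3170 W

Model the wall as resistances in series:
R_inner film = 1/(h_i·A) = 1/(11.5×8.55) = 0.01017 K/W
R_cast iron = L/(kA) = 0.0018/(45.6×8.55) = 4.617×10^-6 K/W
R_perlite board = L/(kA) = 0.06/(0.0601×8.55) = 0.1168 K/W
R_copper = L/(kA) = 0.0053/(388×8.55) = 1.598×10^-6 K/W
R_total = 0.1269 K/W
Q = ΔT / R_total = 403 / 0.1269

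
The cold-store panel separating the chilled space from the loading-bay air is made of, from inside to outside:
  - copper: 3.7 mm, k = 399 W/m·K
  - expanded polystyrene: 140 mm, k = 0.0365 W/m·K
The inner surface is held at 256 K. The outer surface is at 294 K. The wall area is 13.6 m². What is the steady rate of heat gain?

Q ≈ 135 W

Treating each layer as a thermal resistance in series:
R_copper = L/(kA) = 0.0037/(399×13.6) = 6.819×10^-7 K/W
R_expanded polystyrene = L/(kA) = 0.14/(0.0365×13.6) = 0.282 K/W
R_total = 0.282 K/W
Q = ΔT / R_total = 38 / 0.282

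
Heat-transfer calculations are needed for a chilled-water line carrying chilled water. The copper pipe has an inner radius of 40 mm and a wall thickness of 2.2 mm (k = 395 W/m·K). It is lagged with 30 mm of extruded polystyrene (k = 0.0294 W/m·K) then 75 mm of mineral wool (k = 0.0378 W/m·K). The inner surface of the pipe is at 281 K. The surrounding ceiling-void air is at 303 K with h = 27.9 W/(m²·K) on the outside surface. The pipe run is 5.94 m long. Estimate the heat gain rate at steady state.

Radial resistances (cylindrical: R_cond = ln(r_o/r_i)/(2πkL), R_conv = 1/(h·2πrL)):
R_copper pipe wall = ln(42.2/40)/(2π×395×5.94) = 3.632×10^-6 K/W
R_extruded polystyrene = ln(72.2/42.2)/(2π×0.0294×5.94) = 0.4894 K/W
R_mineral wool = ln(147.2/72.2)/(2π×0.0378×5.94) = 0.5049 K/W
R_outer film = 1/(h_o·2πr_oL) = 1/(27.9×2π×0.1472×5.94) = 0.006524 K/W
R_total = 1.001 K/W
Q = ΔT/R_total = 22/1.001

Q ≈ 22 W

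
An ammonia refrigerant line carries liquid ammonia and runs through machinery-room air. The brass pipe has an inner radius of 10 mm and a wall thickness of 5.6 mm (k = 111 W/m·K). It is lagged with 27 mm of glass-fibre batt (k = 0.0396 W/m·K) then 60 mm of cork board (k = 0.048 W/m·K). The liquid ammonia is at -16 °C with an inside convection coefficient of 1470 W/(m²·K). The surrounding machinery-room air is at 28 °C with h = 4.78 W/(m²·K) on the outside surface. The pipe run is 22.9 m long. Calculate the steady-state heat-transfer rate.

Radial resistances (cylindrical: R_cond = ln(r_o/r_i)/(2πkL), R_conv = 1/(h·2πrL)):
R_inner film = 1/(h_i·2πr₁L) = 1/(1470×2π×0.01×22.9) = 4.728×10^-4 K/W
R_brass pipe wall = ln(15.6/10)/(2π×111×22.9) = 2.784×10^-5 K/W
R_glass-fibre batt = ln(42.6/15.6)/(2π×0.0396×22.9) = 0.1763 K/W
R_cork board = ln(102.6/42.6)/(2π×0.048×22.9) = 0.1273 K/W
R_outer film = 1/(h_o·2πr_oL) = 1/(4.78×2π×0.1026×22.9) = 0.01417 K/W
R_total = 0.3183 K/W
Q = ΔT/R_total = 44/0.3183

Q ≈ 138 W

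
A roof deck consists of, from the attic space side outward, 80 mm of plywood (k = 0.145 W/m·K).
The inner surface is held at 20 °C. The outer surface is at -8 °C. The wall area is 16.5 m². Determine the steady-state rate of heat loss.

Thermal resistances in series:
R_plywood = L/(kA) = 0.08/(0.145×16.5) = 0.03344 K/W
R_total = 0.03344 K/W
Q = ΔT / R_total = 28 / 0.03344

Q ≈ 837 W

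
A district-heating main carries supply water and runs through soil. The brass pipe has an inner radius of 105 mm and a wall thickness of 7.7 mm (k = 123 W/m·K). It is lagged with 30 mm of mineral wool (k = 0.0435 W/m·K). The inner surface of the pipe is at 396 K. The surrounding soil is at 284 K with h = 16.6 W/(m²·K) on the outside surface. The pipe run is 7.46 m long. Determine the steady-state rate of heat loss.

Q ≈ 898 W

Per-layer cylindrical resistances, series-summed:
R_brass pipe wall = ln(112.7/105)/(2π×123×7.46) = 1.227×10^-5 K/W
R_mineral wool = ln(142.7/112.7)/(2π×0.0435×7.46) = 0.1158 K/W
R_outer film = 1/(h_o·2πr_oL) = 1/(16.6×2π×0.1427×7.46) = 0.009006 K/W
R_total = 0.1248 K/W
Q = ΔT/R_total = 112/0.1248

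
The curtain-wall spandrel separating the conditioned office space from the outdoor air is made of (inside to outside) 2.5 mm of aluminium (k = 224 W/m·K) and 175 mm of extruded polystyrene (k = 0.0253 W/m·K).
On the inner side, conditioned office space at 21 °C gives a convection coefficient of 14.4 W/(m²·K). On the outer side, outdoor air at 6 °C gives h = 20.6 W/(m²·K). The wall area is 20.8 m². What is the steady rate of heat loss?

Q ≈ 44.3 W

Using the resistance-network approach (series):
R_inner film = 1/(h_i·A) = 1/(14.4×20.8) = 0.003339 K/W
R_aluminium = L/(kA) = 0.0025/(224×20.8) = 5.366×10^-7 K/W
R_extruded polystyrene = L/(kA) = 0.175/(0.0253×20.8) = 0.3325 K/W
R_outer film = 1/(h_o·A) = 1/(20.6×20.8) = 0.002334 K/W
R_total = 0.3382 K/W
Q = ΔT / R_total = 15 / 0.3382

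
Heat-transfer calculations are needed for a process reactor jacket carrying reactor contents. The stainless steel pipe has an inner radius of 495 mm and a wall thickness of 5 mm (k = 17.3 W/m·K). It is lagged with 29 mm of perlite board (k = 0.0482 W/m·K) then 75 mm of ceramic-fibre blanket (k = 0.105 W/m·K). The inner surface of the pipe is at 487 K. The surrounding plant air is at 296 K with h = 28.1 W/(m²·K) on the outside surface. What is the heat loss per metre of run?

Per-layer cylindrical resistances, series-summed:
R_stainless steel pipe wall = ln(500/495)/(2π×17.3×1) = 9.246×10^-5 K/W
R_perlite board = ln(529/500)/(2π×0.0482×1) = 0.1862 K/W
R_ceramic-fibre blanket = ln(604/529)/(2π×0.105×1) = 0.201 K/W
R_outer film = 1/(h_o·2πr_oL) = 1/(28.1×2π×0.604×1) = 0.009377 K/W
R_total = 0.3966 K/W
Q = ΔT/R_total = 191/0.3966

q′ ≈ 482 W/m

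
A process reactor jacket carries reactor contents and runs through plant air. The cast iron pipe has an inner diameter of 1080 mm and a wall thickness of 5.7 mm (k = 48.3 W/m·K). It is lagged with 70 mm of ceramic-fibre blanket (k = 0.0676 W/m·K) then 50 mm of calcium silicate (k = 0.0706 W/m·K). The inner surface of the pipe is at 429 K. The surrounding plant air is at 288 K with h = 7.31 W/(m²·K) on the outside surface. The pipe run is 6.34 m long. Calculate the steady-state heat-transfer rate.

Treating each annulus and film as a series resistance:
R_cast iron pipe wall = ln(545.7/540)/(2π×48.3×6.34) = 5.457×10^-6 K/W
R_ceramic-fibre blanket = ln(615.7/545.7)/(2π×0.0676×6.34) = 0.04482 K/W
R_calcium silicate = ln(665.7/615.7)/(2π×0.0706×6.34) = 0.02776 K/W
R_outer film = 1/(h_o·2πr_oL) = 1/(7.31×2π×0.6657×6.34) = 0.005159 K/W
R_total = 0.07775 K/W
Q = ΔT/R_total = 141/0.07775

Q ≈ 1810 W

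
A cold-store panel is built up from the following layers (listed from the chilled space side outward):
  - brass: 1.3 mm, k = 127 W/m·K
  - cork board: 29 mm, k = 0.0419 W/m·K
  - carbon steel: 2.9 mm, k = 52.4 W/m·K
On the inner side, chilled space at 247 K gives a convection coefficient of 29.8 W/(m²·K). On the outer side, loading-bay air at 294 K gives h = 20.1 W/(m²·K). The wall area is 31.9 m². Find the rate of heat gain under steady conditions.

Treating each layer as a thermal resistance in series:
R_inner film = 1/(h_i·A) = 1/(29.8×31.9) = 0.001052 K/W
R_brass = L/(kA) = 0.0013/(127×31.9) = 3.209×10^-7 K/W
R_cork board = L/(kA) = 0.029/(0.0419×31.9) = 0.0217 K/W
R_carbon steel = L/(kA) = 0.0029/(52.4×31.9) = 1.735×10^-6 K/W
R_outer film = 1/(h_o·A) = 1/(20.1×31.9) = 0.00156 K/W
R_total = 0.02431 K/W
Q = ΔT / R_total = 47 / 0.02431

Q ≈ 1930 W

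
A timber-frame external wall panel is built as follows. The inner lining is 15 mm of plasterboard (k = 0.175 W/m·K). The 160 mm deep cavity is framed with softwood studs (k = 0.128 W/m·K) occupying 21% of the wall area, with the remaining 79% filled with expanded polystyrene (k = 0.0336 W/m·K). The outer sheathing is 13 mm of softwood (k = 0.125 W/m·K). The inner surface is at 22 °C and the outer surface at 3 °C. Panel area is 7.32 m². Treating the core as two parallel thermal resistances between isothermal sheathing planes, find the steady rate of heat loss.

Sheathing layers in series; stud and cavity paths in parallel between them.
R_inner = 0.015/(0.175×7.32) = 0.01171 K/W
R_stud  = 0.16/(0.128×0.21×7.32) = 0.8132 K/W
R_cav   = 0.16/(0.0336×0.79×7.32) = 0.8235 K/W
1/R_core = 1/R_stud + 1/R_cav → R_core = 0.4091 K/W
R_outer = 0.013/(0.125×7.32) = 0.01421 K/W
R_total = 0.4351 K/W
Q = ΔT/R_total = 19/0.4351

Q ≈ 43.7 W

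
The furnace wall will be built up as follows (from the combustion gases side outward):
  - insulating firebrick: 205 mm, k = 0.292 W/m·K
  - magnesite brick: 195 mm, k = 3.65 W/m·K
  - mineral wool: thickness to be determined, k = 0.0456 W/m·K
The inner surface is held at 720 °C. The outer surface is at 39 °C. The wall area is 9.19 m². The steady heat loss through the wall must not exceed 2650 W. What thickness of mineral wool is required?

Using the resistance-network approach (series):
R_insulating firebrick = L/(kA) = 0.205/(0.292×9.19) = 0.07639 K/W
R_magnesite brick = L/(kA) = 0.195/(3.65×9.19) = 0.005813 K/W
Sum of the known resistances R_other = 0.08221 K/W
Required total resistance R_tot = ΔT/Q_allow = 681/2650 = 0.257 K/W
R_mineral wool = R_tot − R_other = 0.1748 K/W
L = R·k·A = 0.1748×0.0456×9.19

L ≈ 73.2 mm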